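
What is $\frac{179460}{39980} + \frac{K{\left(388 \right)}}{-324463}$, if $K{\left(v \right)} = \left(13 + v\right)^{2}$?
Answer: $\frac{2589965300}{648601537} \approx 3.9932$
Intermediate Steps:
$\frac{179460}{39980} + \frac{K{\left(388 \right)}}{-324463} = \frac{179460}{39980} + \frac{\left(13 + 388\right)^{2}}{-324463} = 179460 \cdot \frac{1}{39980} + 401^{2} \left(- \frac{1}{324463}\right) = \frac{8973}{1999} + 160801 \left(- \frac{1}{324463}\right) = \frac{8973}{1999} - \frac{160801}{324463} = \frac{2589965300}{648601537}$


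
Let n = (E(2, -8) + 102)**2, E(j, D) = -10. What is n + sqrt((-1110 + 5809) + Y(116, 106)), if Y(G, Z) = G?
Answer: 8464 + 3*sqrt(535) ≈ 8533.4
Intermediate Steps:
n = 8464 (n = (-10 + 102)**2 = 92**2 = 8464)
n + sqrt((-1110 + 5809) + Y(116, 106)) = 8464 + sqrt((-1110 + 5809) + 116) = 8464 + sqrt(4699 + 116) = 8464 + sqrt(4815) = 8464 + 3*sqrt(535)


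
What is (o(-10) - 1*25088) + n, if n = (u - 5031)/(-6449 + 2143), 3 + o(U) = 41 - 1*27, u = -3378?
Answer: -107973153/4306 ≈ -25075.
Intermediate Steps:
o(U) = 11 (o(U) = -3 + (41 - 1*27) = -3 + (41 - 27) = -3 + 14 = 11)
n = 8409/4306 (n = (-3378 - 5031)/(-6449 + 2143) = -8409/(-4306) = -8409*(-1/4306) = 8409/4306 ≈ 1.9529)
(o(-10) - 1*25088) + n = (11 - 1*25088) + 8409/4306 = (11 - 25088) + 8409/4306 = -25077 + 8409/4306 = -107973153/4306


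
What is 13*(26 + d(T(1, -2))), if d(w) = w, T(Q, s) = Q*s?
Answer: 312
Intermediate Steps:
13*(26 + d(T(1, -2))) = 13*(26 + 1*(-2)) = 13*(26 - 2) = 13*24 = 312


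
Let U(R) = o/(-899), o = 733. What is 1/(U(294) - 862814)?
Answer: -899/775670519 ≈ -1.1590e-6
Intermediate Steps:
U(R) = -733/899 (U(R) = 733/(-899) = 733*(-1/899) = -733/899)
1/(U(294) - 862814) = 1/(-733/899 - 862814) = 1/(-775670519/899) = -899/775670519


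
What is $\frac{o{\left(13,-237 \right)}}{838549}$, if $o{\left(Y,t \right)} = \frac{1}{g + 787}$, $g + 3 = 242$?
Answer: $\frac{1}{860351274} \approx 1.1623 \cdot 10^{-9}$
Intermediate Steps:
$g = 239$ ($g = -3 + 242 = 239$)
$o{\left(Y,t \right)} = \frac{1}{1026}$ ($o{\left(Y,t \right)} = \frac{1}{239 + 787} = \frac{1}{1026}$)
$\frac{o{\left(13,-237 \right)}}{838549} = \frac{1}{1026 \cdot 838549} = \frac{1}{1026} \cdot \frac{1}{838549} = \frac{1}{860351274}$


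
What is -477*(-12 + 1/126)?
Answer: 80083/14 ≈ 5720.2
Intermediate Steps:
-477*(-12 + 1/126) = -477*(-1511/126) = 80083/14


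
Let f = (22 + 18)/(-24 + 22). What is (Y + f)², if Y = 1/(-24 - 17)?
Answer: 674041/1681 ≈ 400.98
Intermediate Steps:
f = -20 (f = 40/(-2) = 40*(-½) = -20)
Y = -1/41 (Y = 1/(-41) = -1/41 ≈ -0.024390)
(Y + f)² = (-1/41 - 20)² = (-821/41)² = 674041/1681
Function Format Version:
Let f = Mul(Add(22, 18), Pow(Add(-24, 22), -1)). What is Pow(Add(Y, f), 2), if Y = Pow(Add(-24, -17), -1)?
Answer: Rational(674041, 1681) ≈ 400.98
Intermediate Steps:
f = -20 (f = Mul(40, Pow(-2, -1)) = Mul(40, Rational(-1, 2)) = -20)
Y = Rational(-1, 41) (Y = Pow(-41, -1) = Rational(-1, 41) ≈ -0.024390)
Pow(Add(Y, f), 2) = Pow(Add(Rational(-1, 41), -20), 2) = Pow(Rational(-821, 41), 2) = Rational(674041, 1681)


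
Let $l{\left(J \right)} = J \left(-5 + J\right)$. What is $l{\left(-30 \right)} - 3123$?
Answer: $-2073$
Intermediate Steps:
$l{\left(-30 \right)} - 3123 = - 30 \left(-5 - 30\right) - 3123 = \left(-30\right) \left(-35\right) - 3123 = 1050 - 3123 = -2073$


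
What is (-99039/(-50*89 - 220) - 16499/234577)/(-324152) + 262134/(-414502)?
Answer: -6649532464207478569/10513555426389068240 ≈ -0.63247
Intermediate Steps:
(-99039/(-50*89 - 220) - 16499/234577)/(-324152) + 262134/(-414502) = (-99039/(-4450 - 220) - 16499*1/234577)*(-1/324152) + 262134*(-1/414502) = (-99039/(-4670) - 2357/33511)*(-1/324152) - 131067/207251 = (-99039*(-1/4670) - 2357/33511)*(-1/324152) - 131067/207251 = (99039/4670 - 2357/33511)*(-1/324152) - 131067/207251 = (3307888739/156496370)*(-1/324152) - 131067/207251 = -3307888739/50728611328240 - 131067/207251 = -6649532464207478569/10513555426389068240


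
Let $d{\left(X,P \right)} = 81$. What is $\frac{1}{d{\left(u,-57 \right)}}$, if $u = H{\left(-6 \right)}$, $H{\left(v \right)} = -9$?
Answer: $\frac{1}{81} \approx 0.012346$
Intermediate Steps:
$u = -9$
$\frac{1}{d{\left(u,-57 \right)}} = \frac{1}{81}$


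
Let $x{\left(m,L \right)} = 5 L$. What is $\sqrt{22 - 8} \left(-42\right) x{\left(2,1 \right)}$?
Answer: $- 210 \sqrt{14} \approx -785.75$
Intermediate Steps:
$\sqrt{22 - 8} \left(-42\right) x{\left(2,1 \right)} = \sqrt{22 - 8} \left(-42\right) 5 \cdot 1 = \sqrt{14} \left(-42\right) 5 = - 42 \sqrt{14} \cdot 5 = - 210 \sqrt{14}$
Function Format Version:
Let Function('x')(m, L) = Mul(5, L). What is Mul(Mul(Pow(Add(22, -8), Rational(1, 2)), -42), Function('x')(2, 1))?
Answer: Mul(-210, Pow(14, Rational(1, 2))) ≈ -785.75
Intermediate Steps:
Mul(Mul(Pow(Add(22, -8), Rational(1, 2)), -42), Function('x')(2, 1)) = Mul(Mul(Pow(Add(22, -8), Rational(1, 2)), -42), Mul(5, 1)) = Mul(Mul(Pow(14, Rational(1, 2)), -42), 5) = Mul(Mul(-42, Pow(14, Rational(1, 2))), 5) = Mul(-210, Pow(14, Rational(1, 2)))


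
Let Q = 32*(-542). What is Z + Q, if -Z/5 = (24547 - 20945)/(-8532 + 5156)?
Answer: -29267667/1688 ≈ -17339.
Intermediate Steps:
Z = 9005/1688 (Z = -5*(24547 - 20945)/(-8532 + 5156) = -18010/(-3376) = -18010*(-1)/3376 = -5*(-1801/1688) = 9005/1688 ≈ 5.3347)
Q = -17344
Z + Q = 9005/1688 - 17344 = -29267667/1688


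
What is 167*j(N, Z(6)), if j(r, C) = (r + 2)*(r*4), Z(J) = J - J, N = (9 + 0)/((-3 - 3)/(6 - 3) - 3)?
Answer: -6012/25 ≈ -240.48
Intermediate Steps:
N = -9/5 (N = 9/(-6/3 - 3) = 9/(-6*⅓ - 3) = 9/(-2 - 3) = 9/(-5) = 9*(-⅕) = -9/5 ≈ -1.8000)
Z(J) = 0
j(r, C) = 4*r*(2 + r) (j(r, C) = (2 + r)*(4*r) = 4*r*(2 + r))
167*j(N, Z(6)) = 167*(4*(-9/5)*(2 - 9/5)) = 167*(4*(-9/5)*(⅕)) = 167*(-36/25) = -6012/25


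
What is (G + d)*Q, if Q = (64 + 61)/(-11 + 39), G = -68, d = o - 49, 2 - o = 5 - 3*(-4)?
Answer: -4125/7 ≈ -589.29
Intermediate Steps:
o = -15 (o = 2 - (5 - 3*(-4)) = 2 - (5 + 12) = 2 - 1*17 = 2 - 17 = -15)
d = -64 (d = -15 - 49 = -64)
Q = 125/28 ≈ 4.4643
(G + d)*Q = (-68 - 64)*(125/28) = -132*125/28 = -4125/7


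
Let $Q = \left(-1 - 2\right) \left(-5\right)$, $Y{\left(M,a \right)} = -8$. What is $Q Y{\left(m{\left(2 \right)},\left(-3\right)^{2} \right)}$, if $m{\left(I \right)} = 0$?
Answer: $-120$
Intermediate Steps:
$Q = 15$ ($Q = \left(-3\right) \left(-5\right) = 15$)
$Q Y{\left(m{\left(2 \right)},\left(-3\right)^{2} \right)} = 15 \left(-8\right) = -120$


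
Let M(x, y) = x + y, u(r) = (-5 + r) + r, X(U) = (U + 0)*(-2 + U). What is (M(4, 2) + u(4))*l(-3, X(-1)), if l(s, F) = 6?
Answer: 54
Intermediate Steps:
X(U) = U*(-2 + U)
u(r) = -5 + 2*r
(M(4, 2) + u(4))*l(-3, X(-1)) = ((4 + 2) + (-5 + 2*4))*6 = (6 + (-5 + 8))*6 = (6 + 3)*6 = 9*6 = 54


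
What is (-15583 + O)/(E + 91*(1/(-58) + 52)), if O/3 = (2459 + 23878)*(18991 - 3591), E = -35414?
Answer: -70571721386/1779647 ≈ -39655.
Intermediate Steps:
O = 1216769400 (O = 3*((2459 + 23878)*(18991 - 3591)) = 3*(26337*15400) = 3*405589800 = 1216769400)
(-15583 + O)/(E + 91*(1/(-58) + 52)) = (-15583 + 1216769400)/(-35414 + 91*(1/(-58) + 52)) = 1216753817/(-35414 + 91*(-1/58 + 52)) = 1216753817/(-35414 + 91*(3015/58)) = 1216753817/(-35414 + 274365/58) = 1216753817/(-1779647/58) = 1216753817*(-58/1779647) = -70571721386/1779647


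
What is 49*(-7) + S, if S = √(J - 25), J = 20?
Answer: -343 + I*√5 ≈ -343.0 + 2.2361*I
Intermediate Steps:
S = I*√5 (S = √(20 - 25) = √(-5) = I*√5 ≈ 2.2361*I)
49*(-7) + S = 49*(-7) + I*√5 = -343 + I*√5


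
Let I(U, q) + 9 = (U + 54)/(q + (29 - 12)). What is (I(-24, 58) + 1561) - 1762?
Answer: -1048/5 ≈ -209.60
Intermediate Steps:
I(U, q) = -9 + (54 + U)/(17 + q) (I(U, q) = -9 + (U + 54)/(q + (29 - 12)) = -9 + (54 + U)/(q + 17) = -9 + (54 + U)/(17 + q))
(I(-24, 58) + 1561) - 1762 = ((-99 - 24 - 9*58)/(17 + 58) + 1561) - 1762 = ((-99 - 24 - 522)/75 + 1561) - 1762 = ((1/75)*(-645) + 1561) - 1762 = (-43/5 + 1561) - 1762 = 7762/5 - 1762 = -1048/5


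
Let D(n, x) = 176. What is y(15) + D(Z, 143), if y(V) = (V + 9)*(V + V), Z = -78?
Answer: 896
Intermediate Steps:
y(V) = 2*V*(9 + V) (y(V) = (9 + V)*(2*V) = 2*V*(9 + V))
y(15) + D(Z, 143) = 2*15*(9 + 15) + 176 = 2*15*24 + 176 = 720 + 176 = 896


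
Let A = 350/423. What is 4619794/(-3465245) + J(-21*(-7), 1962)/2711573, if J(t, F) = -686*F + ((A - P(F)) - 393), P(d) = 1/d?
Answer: -1585366306113902633/866467160458422390 ≈ -1.8297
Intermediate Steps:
P(d) = 1/d
A = 350/423 (A = 350*(1/423) = 350/423 ≈ 0.82742)
J(t, F) = -165889/423 - 1/F - 686*F (J(t, F) = -686*F + ((350/423 - 1/F) - 393) = -686*F + (-165889/423 - 1/F) = -165889/423 - 1/F - 686*F)
4619794/(-3465245) + J(-21*(-7), 1962)/2711573 = 4619794/(-3465245) + (-165889/423 - 1/1962 - 686*1962)/2711573 = 4619794*(-1/3465245) + (-165889/423 - 1*1/1962 - 1345932)*(1/2711573) = -4619794/3465245 + (-165889/423 - 1/1962 - 1345932)*(1/2711573) = -4619794/3465245 - 124149937297/92214*1/2711573 = -4619794/3465245 - 124149937297/250044992622 = -1585366306113902633/866467160458422390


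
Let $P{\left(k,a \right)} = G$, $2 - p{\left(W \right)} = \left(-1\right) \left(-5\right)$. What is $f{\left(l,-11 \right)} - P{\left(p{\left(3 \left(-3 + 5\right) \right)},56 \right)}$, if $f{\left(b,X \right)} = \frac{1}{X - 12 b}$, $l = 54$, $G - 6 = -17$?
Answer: $\frac{7248}{659} \approx 10.998$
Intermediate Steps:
$G = -11$ ($G = 6 - 17 = -11$)
$p{\left(W \right)} = -3$ ($p{\left(W \right)} = 2 - \left(-1\right) \left(-5\right) = 2 - 5 = -3$)
$P{\left(k,a \right)} = -11$
$f{\left(l,-11 \right)} - P{\left(p{\left(3 \left(-3 + 5\right) \right)},56 \right)} = \frac{1}{-11 - 648} - -11 = \frac{1}{-11 - 648} + 11 = \frac{1}{-659} + 11 = - \frac{1}{659} + 11 = \frac{7248}{659}$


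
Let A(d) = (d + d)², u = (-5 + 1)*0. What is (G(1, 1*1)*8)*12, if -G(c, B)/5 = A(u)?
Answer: 0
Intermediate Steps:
u = 0 (u = -4*0 = 0)
A(d) = 4*d² (A(d) = (2*d)² = 4*d²)
G(c, B) = 0 (G(c, B) = -20*0² = -20*0 = -5*0 = 0)
(G(1, 1*1)*8)*12 = (0*8)*12 = 0*12 = 0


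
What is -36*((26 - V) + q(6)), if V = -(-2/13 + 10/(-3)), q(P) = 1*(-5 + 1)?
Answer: -8664/13 ≈ -666.46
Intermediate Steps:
q(P) = -4 (q(P) = 1*(-4) = -4)
V = 136/39 (V = -(-2*1/13 + 10*(-1/3)) = -(-2/13 - 10/3) = -1*(-136/39) = 136/39 ≈ 3.4872)
-36*((26 - V) + q(6)) = -36*((26 - 1*136/39) - 4) = -36*((26 - 136/39) - 4) = -36*(878/39 - 4) = -36*722/39 = -8664/13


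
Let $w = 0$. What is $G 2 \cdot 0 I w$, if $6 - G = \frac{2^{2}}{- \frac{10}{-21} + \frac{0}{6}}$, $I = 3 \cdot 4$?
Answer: $0$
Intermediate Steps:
$I = 12$
$G = - \frac{12}{5}$ ($G = 6 - \frac{2^{2}}{- \frac{10}{-21} + \frac{0}{6}} = 6 - \frac{4}{\left(-10\right) \left(- \frac{1}{21}\right) + 0 \cdot \frac{1}{6}} = 6 - \frac{4}{\frac{10}{21} + 0} = 6 - \frac{4}{\frac{10}{21}} = 6 - 4 \cdot \frac{21}{10} = 6 - \frac{42}{5} = - \frac{12}{5} \approx -2.4$)
$G 2 \cdot 0 I w = - \frac{12 \cdot 2 \cdot 0 \cdot 12}{5} \cdot 0 = - \frac{12 \cdot 0 \cdot 12}{5} \cdot 0 = \left(- \frac{12}{5}\right) 0 \cdot 0 = 0 \cdot 0 = 0$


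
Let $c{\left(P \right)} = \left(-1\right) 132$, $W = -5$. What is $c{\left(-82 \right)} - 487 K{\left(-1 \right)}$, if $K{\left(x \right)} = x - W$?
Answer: $-2080$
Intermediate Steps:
$K{\left(x \right)} = 5 + x$ ($K{\left(x \right)} = x - -5 = x + 5 = 5 + x$)
$c{\left(P \right)} = -132$
$c{\left(-82 \right)} - 487 K{\left(-1 \right)} = -132 - 487 \left(5 - 1\right) = -132 - 487 \cdot 4 = -132 - 1948 = -2080$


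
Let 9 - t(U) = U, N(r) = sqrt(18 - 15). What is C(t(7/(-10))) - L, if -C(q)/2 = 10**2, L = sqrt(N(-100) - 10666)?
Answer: -200 - I*sqrt(10666 - sqrt(3)) ≈ -200.0 - 103.27*I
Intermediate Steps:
N(r) = sqrt(3)
t(U) = 9 - U
L = sqrt(-10666 + sqrt(3)) (L = sqrt(sqrt(3) - 10666) = sqrt(-10666 + sqrt(3)) ≈ 103.27*I)
C(q) = -200 (C(q) = -2*10**2 = -2*100 = -200)
C(t(7/(-10))) - L = -200 - sqrt(-10666 + sqrt(3))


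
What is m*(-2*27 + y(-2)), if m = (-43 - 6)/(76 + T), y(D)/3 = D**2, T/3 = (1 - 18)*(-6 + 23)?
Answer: -294/113 ≈ -2.6018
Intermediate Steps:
T = -867 (T = 3*((1 - 18)*(-6 + 23)) = 3*(-17*17) = 3*(-289) = -867)
y(D) = 3*D**2
m = 7/113 (m = (-43 - 6)/(76 - 867) = -49/(-791) = -49*(-1/791) = 7/113 ≈ 0.061947)
m*(-2*27 + y(-2)) = 7*(-2*27 + 3*(-2)**2)/113 = 7*(-54 + 3*4)/113 = 7*(-54 + 12)/113 = (7/113)*(-42) = -294/113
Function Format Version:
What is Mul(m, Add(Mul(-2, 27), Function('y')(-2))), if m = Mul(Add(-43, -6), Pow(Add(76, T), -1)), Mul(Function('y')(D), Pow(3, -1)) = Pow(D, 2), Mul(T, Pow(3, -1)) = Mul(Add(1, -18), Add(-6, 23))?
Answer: Rational(-294, 113) ≈ -2.6018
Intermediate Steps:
T = -867 (T = Mul(3, Mul(Add(1, -18), Add(-6, 23))) = Mul(3, Mul(-17, 17)) = Mul(3, -289) = -867)
Function('y')(D) = Mul(3, Pow(D, 2))
m = Rational(7, 113) (m = Mul(Add(-43, -6), Pow(Add(76, -867), -1)) = Mul(-49, Pow(-791, -1)) = Mul(-49, Rational(-1, 791)) = Rational(7, 113) ≈ 0.061947)
Mul(m, Add(Mul(-2, 27), Function('y')(-2))) = Mul(Rational(7, 113), Add(Mul(-2, 27), Mul(3, Pow(-2, 2)))) = Mul(Rational(7, 113), Add(-54, Mul(3, 4))) = Mul(Rational(7, 113), Add(-54, 12)) = Mul(Rational(7, 113), -42) = Rational(-294, 113)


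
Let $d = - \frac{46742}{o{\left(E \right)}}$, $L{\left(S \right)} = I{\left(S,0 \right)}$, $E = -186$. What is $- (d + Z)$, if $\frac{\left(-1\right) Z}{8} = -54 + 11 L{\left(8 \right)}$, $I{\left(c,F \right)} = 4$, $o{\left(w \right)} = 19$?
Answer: $\frac{45222}{19} \approx 2380.1$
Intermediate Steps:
$L{\left(S \right)} = 4$
$d = - \frac{46742}{19} \approx -2460.1$
$Z = 80$ ($Z = - 8 \left(-54 + 11 \cdot 4\right) = - 8 \left(-54 + 44\right) = \left(-8\right) \left(-10\right) = 80$)
$- (d + Z) = - (- \frac{46742}{19} + 80) = \left(-1\right) \left(- \frac{45222}{19}\right) = \frac{45222}{19}$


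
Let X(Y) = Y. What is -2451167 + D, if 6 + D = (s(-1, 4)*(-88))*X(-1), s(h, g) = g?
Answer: -2450821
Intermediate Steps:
D = 346 (D = -6 + (4*(-88))*(-1) = -6 - 352*(-1) = -6 + 352 = 346)
-2451167 + D = -2451167 + 346 = -2450821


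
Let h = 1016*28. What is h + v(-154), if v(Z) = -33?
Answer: 28415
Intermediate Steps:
h = 28448
h + v(-154) = 28448 - 33 = 28415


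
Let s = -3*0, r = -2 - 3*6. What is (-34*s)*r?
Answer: 0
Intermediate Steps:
r = -20 (r = -2 - 18 = -20)
s = 0
(-34*s)*r = -34*0*(-20) = 0*(-20) = 0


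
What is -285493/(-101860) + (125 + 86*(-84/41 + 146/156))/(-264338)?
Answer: 60333200123543/21526912209660 ≈ 2.8027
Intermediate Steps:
-285493/(-101860) + (125 + 86*(-84/41 + 146/156))/(-264338) = -285493*(-1/101860) + (125 + 86*(-84*1/41 + 146*(1/156)))*(-1/264338) = 285493/101860 + (125 + 86*(-84/41 + 73/78))*(-1/264338) = 285493/101860 + (125 + 86*(-3559/3198))*(-1/264338) = 285493/101860 + (125 - 153037/1599)*(-1/264338) = 285493/101860 + (46838/1599)*(-1/264338) = 285493/101860 - 23419/211338231 = 60333200123543/21526912209660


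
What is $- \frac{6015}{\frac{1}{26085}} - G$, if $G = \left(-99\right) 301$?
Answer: $-156871476$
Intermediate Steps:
$G = -29799$
$- \frac{6015}{\frac{1}{26085}} - G = - \frac{6015}{\frac{1}{26085}} - -29799 = - 6015 \frac{1}{\frac{1}{26085}} + 29799 = \left(-6015\right) 26085 + 29799 = -156901275 + 29799 = -156871476$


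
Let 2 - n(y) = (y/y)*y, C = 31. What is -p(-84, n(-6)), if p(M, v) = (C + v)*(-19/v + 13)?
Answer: -3315/8 ≈ -414.38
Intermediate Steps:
n(y) = 2 - y (n(y) = 2 - y/y*y = 2 - y)
p(M, v) = (13 - 19/v)*(31 + v) (p(M, v) = (31 + v)*(-19/v + 13) = (31 + v)*(13 - 19/v) = (13 - 19/v)*(31 + v))
-p(-84, n(-6)) = -(384 - 589/(2 - 1*(-6)) + 13*(2 - 1*(-6))) = -(384 - 589/(2 + 6) + 13*(2 + 6)) = -(384 - 589/8 + 13*8) = -(384 - 589*⅛ + 104) = -(384 - 589/8 + 104) = -1*3315/8 = -3315/8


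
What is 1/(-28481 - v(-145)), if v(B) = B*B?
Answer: -1/49506 ≈ -2.0200e-5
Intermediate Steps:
v(B) = B²
1/(-28481 - v(-145)) = 1/(-28481 - 1*(-145)²) = 1/(-28481 - 1*21025) = 1/(-28481 - 21025) = 1/(-49506) = -1/49506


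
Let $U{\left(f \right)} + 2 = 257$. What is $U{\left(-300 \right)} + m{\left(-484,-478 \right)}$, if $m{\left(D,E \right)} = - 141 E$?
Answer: $67653$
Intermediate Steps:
$U{\left(f \right)} = 255$ ($U{\left(f \right)} = -2 + 257 = 255$)
$U{\left(-300 \right)} + m{\left(-484,-478 \right)} = 255 - -67398 = 255 + 67398 = 67653$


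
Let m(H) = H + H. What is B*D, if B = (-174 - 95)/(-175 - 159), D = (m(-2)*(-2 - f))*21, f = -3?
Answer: -11298/167 ≈ -67.653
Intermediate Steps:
m(H) = 2*H
D = -84 (D = ((2*(-2))*(-2 - 1*(-3)))*21 = -4*(-2 + 3)*21 = -4*1*21 = -4*21 = -84)
B = 269/334 (B = -269/(-334) = -269*(-1/334) = 269/334 ≈ 0.80539)
B*D = (269/334)*(-84) = -11298/167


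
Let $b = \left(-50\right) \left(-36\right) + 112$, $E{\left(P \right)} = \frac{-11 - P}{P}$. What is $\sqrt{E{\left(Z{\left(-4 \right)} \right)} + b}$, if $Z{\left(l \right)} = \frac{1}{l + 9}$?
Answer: $8 \sqrt{29} \approx 43.081$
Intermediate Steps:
$Z{\left(l \right)} = \frac{1}{9 + l}$
$E{\left(P \right)} = \frac{-11 - P}{P}$
$b = 1912$ ($b = 1800 + 112 = 1912$)
$\sqrt{E{\left(Z{\left(-4 \right)} \right)} + b} = \sqrt{\frac{-11 - \frac{1}{9 - 4}}{\frac{1}{9 - 4}} + 1912} = \sqrt{\frac{-11 - \frac{1}{5}}{\frac{1}{5}} + 1912} = \sqrt{\frac{1}{\frac{1}{5}} \left(-11 - \frac{1}{5}\right) + 1912} = \sqrt{5 \left(-11 - \frac{1}{5}\right) + 1912} = \sqrt{5 \left(- \frac{56}{5}\right) + 1912} = \sqrt{-56 + 1912} = \sqrt{1856} = 8 \sqrt{29}$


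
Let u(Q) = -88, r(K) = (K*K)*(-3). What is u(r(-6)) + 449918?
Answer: 449830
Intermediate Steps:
r(K) = -3*K² (r(K) = K²*(-3) = -3*K²)
u(r(-6)) + 449918 = -88 + 449918 = 449830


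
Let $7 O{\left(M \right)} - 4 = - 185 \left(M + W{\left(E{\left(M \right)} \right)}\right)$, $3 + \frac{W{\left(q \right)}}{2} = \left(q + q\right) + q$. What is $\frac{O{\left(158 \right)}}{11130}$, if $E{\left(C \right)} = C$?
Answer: $- \frac{33916}{12985} \approx -2.6119$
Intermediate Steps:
$W{\left(q \right)} = -6 + 6 q$ ($W{\left(q \right)} = -6 + 2 \left(\left(q + q\right) + q\right) = -6 + 2 \left(2 q + q\right) = -6 + 2 \cdot 3 q = -6 + 6 q$)
$O{\left(M \right)} = \frac{1114}{7} - 185 M$ ($O{\left(M \right)} = \frac{4}{7} + \frac{\left(-185\right) \left(M + \left(-6 + 6 M\right)\right)}{7} = \frac{4}{7} + \frac{\left(-185\right) \left(-6 + 7 M\right)}{7} = \frac{4}{7} + \frac{1110 - 1295 M}{7} = \frac{4}{7} - \left(- \frac{1110}{7} + 185 M\right) = \frac{1114}{7} - 185 M$)
$\frac{O{\left(158 \right)}}{11130} = \frac{\frac{1114}{7} - 29230}{11130} = \left(\frac{1114}{7} - 29230\right) \frac{1}{11130} = \left(- \frac{203496}{7}\right) \frac{1}{11130} = - \frac{33916}{12985}$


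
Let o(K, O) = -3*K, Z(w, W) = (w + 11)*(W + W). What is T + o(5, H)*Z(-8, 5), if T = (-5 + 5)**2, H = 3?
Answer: -450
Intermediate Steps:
Z(w, W) = 2*W*(11 + w) (Z(w, W) = (11 + w)*(2*W) = 2*W*(11 + w))
T = 0 (T = 0**2 = 0)
T + o(5, H)*Z(-8, 5) = 0 + (-3*5)*(2*5*(11 - 8)) = 0 - 30*5*3 = 0 - 15*30 = 0 - 450 = -450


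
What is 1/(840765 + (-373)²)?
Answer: 1/979894 ≈ 1.0205e-6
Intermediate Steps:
1/(840765 + (-373)²) = 1/(840765 + 139129) = 1/979894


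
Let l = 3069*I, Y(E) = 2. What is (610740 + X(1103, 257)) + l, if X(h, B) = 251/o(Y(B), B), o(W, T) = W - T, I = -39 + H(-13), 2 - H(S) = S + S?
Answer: 147129904/255 ≈ 5.7698e+5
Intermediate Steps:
H(S) = 2 - 2*S (H(S) = 2 - (S + S) = 2 - 2*S)
I = -11 (I = -39 + (2 - 2*(-13)) = -39 + (2 + 26) = -39 + 28 = -11)
l = -33759 (l = 3069*(-11) = -33759)
X(h, B) = 251/(2 - B)
(610740 + X(1103, 257)) + l = (610740 - 251/(-2 + 257)) - 33759 = (610740 - 251/255) - 33759 = 155738449/255 - 33759 = 147129904/255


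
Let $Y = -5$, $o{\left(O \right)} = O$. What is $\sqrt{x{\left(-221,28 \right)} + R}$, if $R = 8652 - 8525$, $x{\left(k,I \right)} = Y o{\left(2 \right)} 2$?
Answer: $\sqrt{107} \approx 10.344$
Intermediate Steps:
$x{\left(k,I \right)} = -20$ ($x{\left(k,I \right)} = \left(-5\right) 2 \cdot 2 = \left(-10\right) 2 = -20$)
$R = 127$
$\sqrt{x{\left(-221,28 \right)} + R} = \sqrt{-20 + 127} = \sqrt{107}$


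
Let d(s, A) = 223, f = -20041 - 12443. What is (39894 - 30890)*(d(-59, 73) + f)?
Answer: -290478044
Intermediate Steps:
f = -32484
(39894 - 30890)*(d(-59, 73) + f) = (39894 - 30890)*(223 - 32484) = 9004*(-32261) = -290478044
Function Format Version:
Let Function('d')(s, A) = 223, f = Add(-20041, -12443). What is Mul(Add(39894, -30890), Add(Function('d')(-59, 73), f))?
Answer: -290478044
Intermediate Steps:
f = -32484
Mul(Add(39894, -30890), Add(Function('d')(-59, 73), f)) = Mul(Add(39894, -30890), Add(223, -32484)) = Mul(9004, -32261) = -290478044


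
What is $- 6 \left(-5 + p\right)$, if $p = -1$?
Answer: $36$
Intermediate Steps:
$- 6 \left(-5 + p\right) = - 6 \left(-5 - 1\right) = \left(-6\right) \left(-6\right) = 36$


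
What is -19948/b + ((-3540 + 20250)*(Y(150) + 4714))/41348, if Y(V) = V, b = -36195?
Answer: 735665437676/374147715 ≈ 1966.2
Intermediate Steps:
-19948/b + ((-3540 + 20250)*(Y(150) + 4714))/41348 = -19948/(-36195) + ((-3540 + 20250)*(150 + 4714))/41348 = -19948*(-1/36195) + (16710*4864)*(1/41348) = 19948/36195 + 81277440*(1/41348) = 19948/36195 + 20319360/10337 = 735665437676/374147715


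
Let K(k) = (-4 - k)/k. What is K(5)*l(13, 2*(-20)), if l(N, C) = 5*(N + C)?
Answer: 243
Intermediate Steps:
l(N, C) = 5*C + 5*N (l(N, C) = 5*(C + N) = 5*C + 5*N)
K(k) = (-4 - k)/k
K(5)*l(13, 2*(-20)) = ((-4 - 1*5)/5)*(5*(2*(-20)) + 5*13) = ((-4 - 5)/5)*(5*(-40) + 65) = ((⅕)*(-9))*(-200 + 65) = -9/5*(-135) = 243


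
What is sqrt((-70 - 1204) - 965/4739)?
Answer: 3*I*sqrt(3179579921)/4739 ≈ 35.696*I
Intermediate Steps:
sqrt((-70 - 1204) - 965/4739) = sqrt(-1274 - 965*1/4739) = sqrt(-1274 - 965/4739) = sqrt(-6038451/4739) = 3*I*sqrt(3179579921)/4739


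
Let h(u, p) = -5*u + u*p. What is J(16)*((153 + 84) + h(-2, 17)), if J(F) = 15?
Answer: 3195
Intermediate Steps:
h(u, p) = -5*u + p*u
J(16)*((153 + 84) + h(-2, 17)) = 15*((153 + 84) - 2*(-5 + 17)) = 15*(237 - 2*12) = 15*(237 - 24) = 15*213 = 3195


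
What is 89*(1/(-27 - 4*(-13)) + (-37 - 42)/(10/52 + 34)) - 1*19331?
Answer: -434122504/22225 ≈ -19533.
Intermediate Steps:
89*(1/(-27 - 4*(-13)) + (-37 - 42)/(10/52 + 34)) - 1*19331 = 89*(1/(-27 + 52) - 79/(10*(1/52) + 34)) - 19331 = 89*(1/25 - 79/(5/26 + 34)) - 19331 = 89*(1/25 - 79/889/26) - 19331 = 89*(1/25 - 79*26/889) - 19331 = 89*(1/25 - 2054/889) - 19331 = 89*(-50461/22225) - 19331 = -4491029/22225 - 19331 = -434122504/22225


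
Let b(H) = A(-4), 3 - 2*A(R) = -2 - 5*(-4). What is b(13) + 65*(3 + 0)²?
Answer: 1155/2 ≈ 577.50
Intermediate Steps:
A(R) = -15/2 (A(R) = 3/2 - (-2 - 5*(-4))/2 = 3/2 - (-2 + 20)/2 = 3/2 - ½*18 = 3/2 - 9 = -15/2)
b(H) = -15/2
b(13) + 65*(3 + 0)² = -15/2 + 65*(3 + 0)² = -15/2 + 65*3² = -15/2 + 65*9 = -15/2 + 585 = 1155/2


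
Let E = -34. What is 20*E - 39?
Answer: -719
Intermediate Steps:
20*E - 39 = 20*(-34) - 39 = -680 - 39 = -719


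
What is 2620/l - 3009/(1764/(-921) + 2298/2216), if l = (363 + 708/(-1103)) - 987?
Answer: 11738798521741/3430672563 ≈ 3421.7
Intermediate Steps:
l = -688980/1103 (l = (363 + 708*(-1/1103)) - 987 = (363 - 708/1103) - 987 = 399681/1103 - 987 = -688980/1103 ≈ -624.64)
2620/l - 3009/(1764/(-921) + 2298/2216) = 2620/(-688980/1103) - 3009/(1764/(-921) + 2298/2216) = 2620*(-1103/688980) - 3009/(1764*(-1/921) + 2298*(1/2216)) = -144493/34449 - 3009/(-588/307 + 1149/1108) = -144493/34449 - 3009/(-298761/340156) = -144493/34449 - 3009*(-340156/298761) = -144493/34449 + 341176468/99587 = 11738798521741/3430672563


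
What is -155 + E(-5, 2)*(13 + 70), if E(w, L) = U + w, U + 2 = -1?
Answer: -819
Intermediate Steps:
U = -3 (U = -2 - 1 = -3)
E(w, L) = -3 + w
-155 + E(-5, 2)*(13 + 70) = -155 + (-3 - 5)*(13 + 70) = -155 - 8*83 = -155 - 664 = -819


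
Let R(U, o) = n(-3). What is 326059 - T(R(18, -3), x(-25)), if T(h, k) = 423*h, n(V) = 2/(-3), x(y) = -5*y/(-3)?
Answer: 326341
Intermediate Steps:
x(y) = 5*y/3 (x(y) = -5*y*(-1)/3 = -(-5)*y/3 = 5*y/3)
n(V) = -2/3 (n(V) = 2*(-1/3) = -2/3)
R(U, o) = -2/3
326059 - T(R(18, -3), x(-25)) = 326059 - 423*(-2)/3 = 326059 - 1*(-282) = 326059 + 282 = 326341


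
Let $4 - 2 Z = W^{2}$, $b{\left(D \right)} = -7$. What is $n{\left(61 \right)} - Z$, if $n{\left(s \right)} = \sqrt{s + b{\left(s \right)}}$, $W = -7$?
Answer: $\frac{45}{2} + 3 \sqrt{6} \approx 29.848$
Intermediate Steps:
$Z = - \frac{45}{2}$ ($Z = 2 - \frac{\left(-7\right)^{2}}{2} = 2 - \frac{49}{2} = - \frac{45}{2} \approx -22.5$)
$n{\left(s \right)} = \sqrt{-7 + s}$ ($n{\left(s \right)} = \sqrt{s - 7} = \sqrt{-7 + s}$)
$n{\left(61 \right)} - Z = \sqrt{-7 + 61} - - \frac{45}{2} = \sqrt{54} + \frac{45}{2} = 3 \sqrt{6} + \frac{45}{2} = \frac{45}{2} + 3 \sqrt{6}$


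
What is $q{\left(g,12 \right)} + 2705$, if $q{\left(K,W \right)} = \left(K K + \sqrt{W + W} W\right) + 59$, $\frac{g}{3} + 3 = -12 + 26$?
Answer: $3853 + 24 \sqrt{6} \approx 3911.8$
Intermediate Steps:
$g = 33$ ($g = -9 + 3 \left(-12 + 26\right) = -9 + 3 \cdot 14 = -9 + 42 = 33$)
$q{\left(K,W \right)} = 59 + K^{2} + \sqrt{2} W^{\frac{3}{2}}$ ($q{\left(K,W \right)} = \left(K^{2} + \sqrt{2 W} W\right) + 59 = \left(K^{2} + \sqrt{2} \sqrt{W} W\right) + 59 = \left(K^{2} + \sqrt{2} W^{\frac{3}{2}}\right) + 59 = 59 + K^{2} + \sqrt{2} W^{\frac{3}{2}}$)
$q{\left(g,12 \right)} + 2705 = \left(59 + 33^{2} + \sqrt{2} \cdot 12^{\frac{3}{2}}\right) + 2705 = \left(59 + 1089 + \sqrt{2} \cdot 24 \sqrt{3}\right) + 2705 = \left(59 + 1089 + 24 \sqrt{6}\right) + 2705 = \left(1148 + 24 \sqrt{6}\right) + 2705 = 3853 + 24 \sqrt{6}$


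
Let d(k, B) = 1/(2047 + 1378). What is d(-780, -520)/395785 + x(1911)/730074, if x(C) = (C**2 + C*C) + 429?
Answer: 3300468025157483/329887252652750 ≈ 10.005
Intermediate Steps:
d(k, B) = 1/3425
x(C) = 429 + 2*C**2 (x(C) = (C**2 + C**2) + 429 = 2*C**2 + 429 = 429 + 2*C**2)
d(-780, -520)/395785 + x(1911)/730074 = (1/3425)/395785 + (429 + 2*1911**2)/730074 = (1/3425)*(1/395785) + (429 + 2*3651921)*(1/730074) = 1/1355563625 + (429 + 7303842)*(1/730074) = 1/1355563625 + 7304271*(1/730074) = 1/1355563625 + 2434757/243358 = 3300468025157483/329887252652750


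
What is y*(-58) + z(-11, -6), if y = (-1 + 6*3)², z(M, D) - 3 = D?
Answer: -16765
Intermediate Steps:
z(M, D) = 3 + D
y = 289 (y = (-1 + 18)² = 17² = 289)
y*(-58) + z(-11, -6) = 289*(-58) + (3 - 6) = -16762 - 3 = -16765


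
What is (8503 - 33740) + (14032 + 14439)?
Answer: 3234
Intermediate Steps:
(8503 - 33740) + (14032 + 14439) = -25237 + 28471 = 3234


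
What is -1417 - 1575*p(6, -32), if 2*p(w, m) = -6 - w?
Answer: 8033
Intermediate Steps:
p(w, m) = -3 - w/2 (p(w, m) = (-6 - w)/2 = -3 - w/2)
-1417 - 1575*p(6, -32) = -1417 - 1575*(-3 - ½*6) = -1417 - 1575*(-3 - 3) = -1417 - 1575*(-6) = -1417 + 9450 = 8033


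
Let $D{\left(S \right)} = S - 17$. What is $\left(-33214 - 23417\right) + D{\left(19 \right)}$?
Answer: $-56629$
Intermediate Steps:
$D{\left(S \right)} = -17 + S$
$\left(-33214 - 23417\right) + D{\left(19 \right)} = \left(-33214 - 23417\right) + \left(-17 + 19\right) = -56631 + 2 = -56629$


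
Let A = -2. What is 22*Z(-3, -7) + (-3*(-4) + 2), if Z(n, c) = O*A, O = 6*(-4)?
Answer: 1070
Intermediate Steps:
O = -24
Z(n, c) = 48 (Z(n, c) = -24*(-2) = 48)
22*Z(-3, -7) + (-3*(-4) + 2) = 22*48 + (-3*(-4) + 2) = 1056 + (12 + 2) = 1056 + 14 = 1070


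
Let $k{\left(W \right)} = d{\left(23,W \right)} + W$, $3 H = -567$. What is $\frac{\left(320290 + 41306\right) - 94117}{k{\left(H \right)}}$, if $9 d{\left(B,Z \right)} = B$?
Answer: $- \frac{2407311}{1678} \approx -1434.6$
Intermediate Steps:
$H = -189$ ($H = \frac{1}{3} \left(-567\right) = -189$)
$d{\left(B,Z \right)} = \frac{B}{9}$
$k{\left(W \right)} = \frac{23}{9} + W$ ($k{\left(W \right)} = \frac{1}{9} \cdot 23 + W = \frac{23}{9} + W$)
$\frac{\left(320290 + 41306\right) - 94117}{k{\left(H \right)}} = \frac{\left(320290 + 41306\right) - 94117}{\frac{23}{9} - 189} = \frac{361596 - 94117}{- \frac{1678}{9}} = 267479 \left(- \frac{9}{1678}\right) = - \frac{2407311}{1678}$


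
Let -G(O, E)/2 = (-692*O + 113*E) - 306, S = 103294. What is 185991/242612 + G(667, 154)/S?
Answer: 117439147593/12530181964 ≈ 9.3725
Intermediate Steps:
G(O, E) = 612 - 226*E + 1384*O (G(O, E) = -2*((-692*O + 113*E) - 306) = -2*(-306 - 692*O + 113*E) = 612 - 226*E + 1384*O)
185991/242612 + G(667, 154)/S = 185991/242612 + (612 - 226*154 + 1384*667)/103294 = 185991*(1/242612) + (612 - 34804 + 923128)*(1/103294) = 185991/242612 + 888936*(1/103294) = 185991/242612 + 444468/51647 = 117439147593/12530181964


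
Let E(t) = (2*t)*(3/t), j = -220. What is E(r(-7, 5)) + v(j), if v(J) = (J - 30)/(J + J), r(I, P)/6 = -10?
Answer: 289/44 ≈ 6.5682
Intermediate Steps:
r(I, P) = -60 (r(I, P) = 6*(-10) = -60)
E(t) = 6
v(J) = (-30 + J)/(2*J) (v(J) = (-30 + J)/((2*J)) = (-30 + J)*(1/(2*J)) = (-30 + J)/(2*J))
E(r(-7, 5)) + v(j) = 6 + (½)*(-30 - 220)/(-220) = 6 + (½)*(-1/220)*(-250) = 6 + 25/44 = 289/44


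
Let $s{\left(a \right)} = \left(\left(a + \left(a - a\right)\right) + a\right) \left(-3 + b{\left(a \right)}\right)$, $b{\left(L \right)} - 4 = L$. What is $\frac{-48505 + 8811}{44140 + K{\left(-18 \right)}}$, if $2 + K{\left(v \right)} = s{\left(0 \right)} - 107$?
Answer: $- \frac{39694}{44031} \approx -0.9015$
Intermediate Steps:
$b{\left(L \right)} = 4 + L$
$s{\left(a \right)} = 2 a \left(1 + a\right)$ ($s{\left(a \right)} = \left(\left(a + \left(a - a\right)\right) + a\right) \left(-3 + \left(4 + a\right)\right) = \left(\left(a + 0\right) + a\right) \left(1 + a\right) = \left(a + a\right) \left(1 + a\right) = 2 a \left(1 + a\right)$)
$K{\left(v \right)} = -109$ ($K{\left(v \right)} = -2 - \left(107 + 0 \left(1 + 0\right)\right) = -2 - \left(107 + 0 \cdot 1\right) = -2 + \left(0 - 107\right) = -2 - 107 = -109$)
$\frac{-48505 + 8811}{44140 + K{\left(-18 \right)}} = \frac{-48505 + 8811}{44140 - 109} = - \frac{39694}{44031}$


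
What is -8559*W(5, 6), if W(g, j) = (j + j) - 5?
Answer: -59913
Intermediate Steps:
W(g, j) = -5 + 2*j (W(g, j) = 2*j - 5 = -5 + 2*j)
-8559*W(5, 6) = -8559*(-5 + 2*6) = -8559*(-5 + 12) = -8559*7 = -59913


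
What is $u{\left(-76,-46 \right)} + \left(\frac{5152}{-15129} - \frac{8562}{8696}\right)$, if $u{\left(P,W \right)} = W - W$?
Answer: $- \frac{87168145}{65780892} \approx -1.3251$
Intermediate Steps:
$u{\left(P,W \right)} = 0$
$u{\left(-76,-46 \right)} + \left(\frac{5152}{-15129} - \frac{8562}{8696}\right) = 0 + \left(\frac{5152}{-15129} - \frac{8562}{8696}\right) = 0 + \left(5152 \left(- \frac{1}{15129}\right) - \frac{4281}{4348}\right) = 0 - \frac{87168145}{65780892} = - \frac{87168145}{65780892}$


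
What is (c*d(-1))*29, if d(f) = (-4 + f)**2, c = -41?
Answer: -29725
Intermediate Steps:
(c*d(-1))*29 = -41*(-4 - 1)**2*29 = -41*(-5)**2*29 = -41*25*29 = -1025*29 = -29725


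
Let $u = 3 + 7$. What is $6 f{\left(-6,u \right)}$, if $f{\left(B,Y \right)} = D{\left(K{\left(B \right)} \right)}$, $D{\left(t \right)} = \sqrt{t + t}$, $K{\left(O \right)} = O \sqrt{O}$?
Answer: $12 \sqrt[4]{2} \cdot 3^{\frac{3}{4}} \sqrt{- i} \approx 23.002 - 23.002 i$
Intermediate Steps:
$u = 10$
$K{\left(O \right)} = O^{\frac{3}{2}}$
$D{\left(t \right)} = \sqrt{2} \sqrt{t}$ ($D{\left(t \right)} = \sqrt{2 t} = \sqrt{2} \sqrt{t}$)
$f{\left(B,Y \right)} = \sqrt{2} \sqrt{B^{\frac{3}{2}}}$
$6 f{\left(-6,u \right)} = 6 \sqrt{2} \sqrt{\left(-6\right)^{\frac{3}{2}}} = 6 \sqrt{2} \sqrt{- 6 i \sqrt{6}} = 6 \sqrt{2} \cdot 6^{\frac{3}{4}} \sqrt{- i} = 6 \cdot 2 \sqrt[4]{2} \cdot 3^{\frac{3}{4}} \sqrt{- i} = 12 \sqrt[4]{2} \cdot 3^{\frac{3}{4}} \sqrt{- i}$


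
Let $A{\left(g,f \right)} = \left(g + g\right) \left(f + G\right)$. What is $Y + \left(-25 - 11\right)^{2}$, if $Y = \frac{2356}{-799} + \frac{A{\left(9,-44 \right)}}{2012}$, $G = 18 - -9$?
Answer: $\frac{1039224641}{803794} \approx 1292.9$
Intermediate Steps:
$G = 27$ ($G = 18 + 9 = 27$)
$A{\left(g,f \right)} = 2 g \left(27 + f\right)$ ($A{\left(g,f \right)} = \left(g + g\right) \left(f + 27\right) = 2 g \left(27 + f\right)$)
$Y = - \frac{2492383}{803794}$ ($Y = \frac{2356}{-799} + \frac{2 \cdot 9 \left(27 - 44\right)}{2012} = 2356 \left(- \frac{1}{799}\right) + 2 \cdot 9 \left(-17\right) \frac{1}{2012} = - \frac{2356}{799} - \frac{153}{1006} = - \frac{2492383}{803794} \approx -3.1008$)
$Y + \left(-25 - 11\right)^{2} = - \frac{2492383}{803794} + \left(-25 - 11\right)^{2} = - \frac{2492383}{803794} + \left(-36\right)^{2} = - \frac{2492383}{803794} + 1296 = \frac{1039224641}{803794}$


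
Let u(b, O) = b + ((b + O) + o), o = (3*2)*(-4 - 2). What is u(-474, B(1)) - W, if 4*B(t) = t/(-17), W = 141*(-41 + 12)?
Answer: 211139/68 ≈ 3105.0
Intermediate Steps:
o = -36 (o = 6*(-6) = -36)
W = -4089 (W = 141*(-29) = -4089)
B(t) = -t/68 (B(t) = (t/(-17))/4 = (t*(-1/17))/4 = (-t/17)/4 = -t/68)
u(b, O) = -36 + O + 2*b (u(b, O) = b + ((b + O) - 36) = b + ((O + b) - 36) = b + (-36 + O + b) = -36 + O + 2*b)
u(-474, B(1)) - W = (-36 - 1/68*1 + 2*(-474)) - 1*(-4089) = (-36 - 1/68 - 948) + 4089 = -66913/68 + 4089 = 211139/68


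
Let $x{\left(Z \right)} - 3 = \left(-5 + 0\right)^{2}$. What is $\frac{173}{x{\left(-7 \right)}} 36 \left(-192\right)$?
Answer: $- \frac{298944}{7} \approx -42706.0$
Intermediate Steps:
$x{\left(Z \right)} = 28$ ($x{\left(Z \right)} = 3 + \left(-5 + 0\right)^{2} = 3 + \left(-5\right)^{2} = 3 + 25 = 28$)
$\frac{173}{x{\left(-7 \right)}} 36 \left(-192\right) = \frac{173}{28} \cdot 36 \left(-192\right) = \frac{1557}{7} \left(-192\right) = - \frac{298944}{7}$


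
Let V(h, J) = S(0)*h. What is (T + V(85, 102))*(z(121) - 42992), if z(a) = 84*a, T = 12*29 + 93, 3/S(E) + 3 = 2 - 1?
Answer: -10291578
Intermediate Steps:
S(E) = -3/2 (S(E) = 3/(-3 + (2 - 1)) = 3/(-3 + 1) = 3/(-2) = 3*(-½) = -3/2)
T = 441 (T = 348 + 93 = 441)
V(h, J) = -3*h/2
(T + V(85, 102))*(z(121) - 42992) = (441 - 3/2*85)*(84*121 - 42992) = (441 - 255/2)*(10164 - 42992) = (627/2)*(-32828) = -10291578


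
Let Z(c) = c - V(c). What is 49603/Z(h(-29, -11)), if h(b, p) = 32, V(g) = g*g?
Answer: -49603/992 ≈ -50.003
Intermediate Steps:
V(g) = g²
Z(c) = c - c²
49603/Z(h(-29, -11)) = 49603/((32*(1 - 1*32))) = 49603/((32*(1 - 32))) = 49603/((32*(-31))) = 49603/(-992) = 49603*(-1/992) = -49603/992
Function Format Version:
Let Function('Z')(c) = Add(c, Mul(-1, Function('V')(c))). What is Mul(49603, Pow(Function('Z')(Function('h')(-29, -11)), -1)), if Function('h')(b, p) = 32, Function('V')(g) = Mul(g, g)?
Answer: Rational(-49603, 992) ≈ -50.003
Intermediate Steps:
Function('V')(g) = Pow(g, 2)
Function('Z')(c) = Add(c, Mul(-1, Pow(c, 2)))
Mul(49603, Pow(Function('Z')(Function('h')(-29, -11)), -1)) = Mul(49603, Pow(Mul(32, Add(1, Mul(-1, 32))), -1)) = Mul(49603, Pow(Mul(32, Add(1, -32)), -1)) = Mul(49603, Pow(Mul(32, -31), -1)) = Mul(49603, Pow(-992, -1)) = Mul(49603, Rational(-1, 992)) = Rational(-49603, 992)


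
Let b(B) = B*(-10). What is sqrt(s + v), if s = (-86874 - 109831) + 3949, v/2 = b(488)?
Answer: 2*I*sqrt(50629) ≈ 450.02*I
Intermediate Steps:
b(B) = -10*B
v = -9760 (v = 2*(-10*488) = 2*(-4880) = -9760)
s = -192756 (s = -196705 + 3949 = -192756)
sqrt(s + v) = sqrt(-192756 - 9760) = sqrt(-202516) = 2*I*sqrt(50629)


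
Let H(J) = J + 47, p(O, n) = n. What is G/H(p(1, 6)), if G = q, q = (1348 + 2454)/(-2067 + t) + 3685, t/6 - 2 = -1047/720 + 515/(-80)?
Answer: 154867155/2228491 ≈ 69.494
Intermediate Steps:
t = -707/20 (t = 12 + 6*(-1047/720 + 515/(-80)) = 12 + 6*(-1047*1/720 + 515*(-1/80)) = 12 + 6*(-349/240 - 103/16) = 12 + 6*(-947/120) = 12 - 947/20 = -707/20 ≈ -35.350)
H(J) = 47 + J
q = 154867155/42047 (q = (1348 + 2454)/(-2067 - 707/20) + 3685 = 3802/(-42047/20) + 3685 = 3802*(-20/42047) + 3685 = -76040/42047 + 3685 = 154867155/42047 ≈ 3683.2)
G = 154867155/42047 ≈ 3683.2
G/H(p(1, 6)) = 154867155/(42047*(47 + 6)) = (154867155/42047)/53 = (154867155/42047)*(1/53) = 154867155/2228491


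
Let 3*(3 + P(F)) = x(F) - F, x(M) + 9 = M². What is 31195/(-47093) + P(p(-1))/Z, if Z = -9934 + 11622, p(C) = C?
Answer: -19840621/29809869 ≈ -0.66557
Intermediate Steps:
x(M) = -9 + M²
Z = 1688
P(F) = -6 - F/3 + F²/3 (P(F) = -3 + ((-9 + F²) - F)/3 = -3 + (-9 + F² - F)/3 = -3 + (-3 - F/3 + F²/3) = -6 - F/3 + F²/3)
31195/(-47093) + P(p(-1))/Z = 31195/(-47093) + (-6 - ⅓*(-1) + (⅓)*(-1)²)/1688 = 31195*(-1/47093) + (-6 + ⅓ + (⅓)*1)*(1/1688) = -31195/47093 + (-6 + ⅓ + ⅓)*(1/1688) = -31195/47093 - 16/3*1/1688 = -31195/47093 - 2/633 = -19840621/29809869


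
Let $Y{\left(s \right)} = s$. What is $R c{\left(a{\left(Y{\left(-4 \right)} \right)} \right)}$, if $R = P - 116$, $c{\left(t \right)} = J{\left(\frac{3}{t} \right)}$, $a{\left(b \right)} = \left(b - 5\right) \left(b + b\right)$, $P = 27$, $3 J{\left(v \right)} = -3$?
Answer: $89$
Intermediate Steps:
$J{\left(v \right)} = -1$ ($J{\left(v \right)} = \frac{1}{3} \left(-3\right) = -1$)
$a{\left(b \right)} = 2 b \left(-5 + b\right)$ ($a{\left(b \right)} = \left(-5 + b\right) 2 b = 2 b \left(-5 + b\right)$)
$c{\left(t \right)} = -1$
$R = -89$ ($R = 27 - 116 = -89$)
$R c{\left(a{\left(Y{\left(-4 \right)} \right)} \right)} = \left(-89\right) \left(-1\right) = 89$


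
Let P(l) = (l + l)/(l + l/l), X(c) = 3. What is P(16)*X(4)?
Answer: 96/17 ≈ 5.6471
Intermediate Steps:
P(l) = 2*l/(1 + l) (P(l) = (2*l)/(l + 1) = (2*l)/(1 + l) = 2*l/(1 + l))
P(16)*X(4) = (2*16/(1 + 16))*3 = (2*16/17)*3 = (2*16*(1/17))*3 = (32/17)*3 = 96/17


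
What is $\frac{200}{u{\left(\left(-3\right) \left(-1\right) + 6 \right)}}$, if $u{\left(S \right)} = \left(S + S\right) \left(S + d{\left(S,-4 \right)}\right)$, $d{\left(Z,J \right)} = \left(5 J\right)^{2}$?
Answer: $\frac{100}{3681} \approx 0.027167$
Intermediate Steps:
$d{\left(Z,J \right)} = 25 J^{2}$
$u{\left(S \right)} = 2 S \left(400 + S\right)$ ($u{\left(S \right)} = \left(S + S\right) \left(S + 25 \left(-4\right)^{2}\right) = 2 S \left(S + 25 \cdot 16\right) = 2 S \left(S + 400\right) = 2 S \left(400 + S\right)$)
$\frac{200}{u{\left(\left(-3\right) \left(-1\right) + 6 \right)}} = \frac{200}{2 \left(\left(-3\right) \left(-1\right) + 6\right) \left(400 + \left(\left(-3\right) \left(-1\right) + 6\right)\right)} = \frac{200}{2 \left(3 + 6\right) \left(400 + \left(3 + 6\right)\right)} = \frac{200}{2 \cdot 9 \left(400 + 9\right)} = \frac{200}{2 \cdot 9 \cdot 409} = \frac{200}{7362} = 200 \cdot \frac{1}{7362} = \frac{100}{3681}$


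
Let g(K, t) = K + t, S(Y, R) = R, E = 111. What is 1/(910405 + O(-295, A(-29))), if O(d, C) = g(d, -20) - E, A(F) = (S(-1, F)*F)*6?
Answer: 1/909979 ≈ 1.0989e-6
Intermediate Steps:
A(F) = 6*F² (A(F) = (F*F)*6 = F²*6 = 6*F²)
O(d, C) = -131 + d (O(d, C) = (d - 20) - 1*111 = (-20 + d) - 111 = -131 + d)
1/(910405 + O(-295, A(-29))) = 1/(910405 + (-131 - 295)) = 1/(910405 - 426) = 1/909979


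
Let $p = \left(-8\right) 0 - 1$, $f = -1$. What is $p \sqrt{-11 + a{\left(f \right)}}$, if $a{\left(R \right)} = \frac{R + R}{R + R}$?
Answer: $- i \sqrt{10} \approx - 3.1623 i$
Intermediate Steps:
$a{\left(R \right)} = 1$ ($a{\left(R \right)} = \frac{2 R}{2 R} = 2 R \frac{1}{2 R} = 1$)
$p = -1$ ($p = 0 - 1 = -1$)
$p \sqrt{-11 + a{\left(f \right)}} = - \sqrt{-11 + 1} = - \sqrt{-10} = - i \sqrt{10}$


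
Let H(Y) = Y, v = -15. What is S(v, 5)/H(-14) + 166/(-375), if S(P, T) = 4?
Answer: -1912/2625 ≈ -0.72838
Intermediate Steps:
S(v, 5)/H(-14) + 166/(-375) = 4/(-14) + 166/(-375) = 4*(-1/14) + 166*(-1/375) = -2/7 - 166/375 = -1912/2625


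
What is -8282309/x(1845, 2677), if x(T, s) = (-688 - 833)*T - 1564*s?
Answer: 8282309/6993073 ≈ 1.1844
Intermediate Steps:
x(T, s) = -1564*s - 1521*T (x(T, s) = -1521*T - 1564*s = -1564*s - 1521*T)
-8282309/x(1845, 2677) = -8282309/(-1564*2677 - 1521*1845) = -8282309/(-4186828 - 2806245) = -8282309/(-6993073) = -8282309*(-1/6993073) = 8282309/6993073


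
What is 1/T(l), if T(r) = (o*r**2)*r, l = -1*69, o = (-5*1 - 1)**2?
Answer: -1/11826324 ≈ -8.4557e-8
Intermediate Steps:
o = 36 (o = (-5 - 1)**2 = (-6)**2 = 36)
l = -69
T(r) = 36*r**3 (T(r) = (36*r**2)*r = 36*r**3)
1/T(l) = 1/(36*(-69)**3) = 1/(36*(-328509)) = 1/(-11826324) = -1/11826324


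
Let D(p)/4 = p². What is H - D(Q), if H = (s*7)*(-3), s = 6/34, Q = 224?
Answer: -3412031/17 ≈ -2.0071e+5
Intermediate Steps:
s = 3/17 (s = 6*(1/34) = 3/17 ≈ 0.17647)
D(p) = 4*p²
H = -63/17 (H = ((3/17)*7)*(-3) = (21/17)*(-3) = -63/17 ≈ -3.7059)
H - D(Q) = -63/17 - 4*224² = -63/17 - 4*50176 = -63/17 - 1*200704 = -63/17 - 200704 = -3412031/17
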